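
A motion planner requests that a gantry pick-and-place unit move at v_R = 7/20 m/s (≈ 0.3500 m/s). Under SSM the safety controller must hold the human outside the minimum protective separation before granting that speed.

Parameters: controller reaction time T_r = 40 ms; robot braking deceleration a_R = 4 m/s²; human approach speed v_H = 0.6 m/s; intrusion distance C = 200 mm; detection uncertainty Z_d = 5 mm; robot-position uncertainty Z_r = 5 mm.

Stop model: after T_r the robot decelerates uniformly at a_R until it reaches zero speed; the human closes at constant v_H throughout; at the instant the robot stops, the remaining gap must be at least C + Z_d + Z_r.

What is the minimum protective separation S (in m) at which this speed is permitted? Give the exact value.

S_min = 5053/16000 m = 0.3158 m

T_s = v_R/a_R = (7/20)/4 = 0.0875 s
robot covers v_R·T_r = 0.3500·0.0400 = 0.0140 m before braking
braking distance = 0.3500²/(2·4.0000) = 0.0153 m
human closes 0.6000·0.1275 = 0.0765 m
margins: 0.2000+0.0050+0.0050 = 0.2100 m
S_min ≈ 0.0140+0.0153+0.0765+0.2100  ⇒  S_min = 5053/16000 m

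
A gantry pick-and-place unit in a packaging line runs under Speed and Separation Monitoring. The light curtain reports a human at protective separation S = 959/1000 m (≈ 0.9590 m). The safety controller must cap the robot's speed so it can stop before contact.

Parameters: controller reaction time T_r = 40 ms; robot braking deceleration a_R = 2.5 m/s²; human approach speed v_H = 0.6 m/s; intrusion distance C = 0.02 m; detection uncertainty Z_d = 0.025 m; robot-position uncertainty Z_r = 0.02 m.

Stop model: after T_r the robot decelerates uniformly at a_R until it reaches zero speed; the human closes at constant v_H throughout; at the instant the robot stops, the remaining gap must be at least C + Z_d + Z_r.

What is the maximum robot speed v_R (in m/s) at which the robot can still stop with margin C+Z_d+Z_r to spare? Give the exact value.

collect terms ⇒ (1/5)·v_R² + (7/25)·v_R + (-87/100) = 0
  disc = (7/25)² − 4·(1/5)·(-87/100) = 484/625 ; √disc = 22/25
  v_R = (−(7/25) + 22/25) / (2·(1/5)) = 3/2 m/s
check:
stop time T_s = (3/2)/(5/2) = 0.6000 s
robot in T_r: 1.5000·0.0400 = 0.0600 m
robot under decel: 1.5000²/(2·2.5000) = 0.4500 m
person approaches 0.6000·(0.0400+0.6000) = 0.3840 m
residual clearance needed = 0.0200+0.0250+0.0200 = 0.0650 m
sum ≈ 0.0600+0.4500+0.3840+0.0650 ≈ 0.9590 m = S ✓

v_R_max = 3/2 m/s = 1.5000 m/s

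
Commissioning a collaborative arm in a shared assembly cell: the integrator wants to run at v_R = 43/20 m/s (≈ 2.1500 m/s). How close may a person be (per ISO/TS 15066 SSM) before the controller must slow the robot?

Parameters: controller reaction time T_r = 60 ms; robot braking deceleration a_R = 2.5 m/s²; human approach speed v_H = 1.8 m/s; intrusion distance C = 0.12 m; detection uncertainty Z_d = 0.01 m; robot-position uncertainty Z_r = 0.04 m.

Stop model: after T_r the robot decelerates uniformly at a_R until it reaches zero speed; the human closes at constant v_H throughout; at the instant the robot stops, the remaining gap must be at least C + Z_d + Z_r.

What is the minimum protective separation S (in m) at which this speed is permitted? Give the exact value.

S_min = 5759/2000 m = 2.8795 m

stop time T_s = (43/20)/(5/2) = 0.8600 s
reaction-phase robot travel = 2.1500·0.0600 = 0.1290 m
robot covers 2.1500·0.8600 − ½·2.5000·0.8600² = 0.9245 m while stopping
person approaches 1.8000·(0.0600+0.8600) = 1.6560 m
C+Z_d+Z_r = 0.1200+0.0100+0.0400 = 0.1700 m
S_min ≈ 0.1290+0.9245+1.6560+0.1700  ⇒  S_min = 5759/2000 m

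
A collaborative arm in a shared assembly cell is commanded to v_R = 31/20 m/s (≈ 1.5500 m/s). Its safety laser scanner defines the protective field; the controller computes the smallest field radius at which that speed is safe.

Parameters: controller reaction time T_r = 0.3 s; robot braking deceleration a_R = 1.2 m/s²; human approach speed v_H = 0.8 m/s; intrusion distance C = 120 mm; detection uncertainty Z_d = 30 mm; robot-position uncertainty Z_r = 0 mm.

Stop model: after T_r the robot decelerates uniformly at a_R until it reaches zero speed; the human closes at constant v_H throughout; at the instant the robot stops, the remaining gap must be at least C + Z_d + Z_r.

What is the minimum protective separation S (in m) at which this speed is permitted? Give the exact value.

braking lasts T_s = (31/20)/(6/5) = 1.2917 s
reaction-phase robot travel = 1.5500·0.3000 = 0.4650 m
robot covers 1.5500·1.2917 − ½·1.2000·1.2917² = 1.0010 m while stopping
person approaches 0.8000·(0.3000+1.2917) = 1.2733 m
C+Z_d+Z_r = 0.1200+0.0300+0.0000 = 0.1500 m
S_min ≈ 0.4650+1.0010+1.2733+0.1500  ⇒  S_min = 4623/1600 m

S_min = 4623/1600 m = 2.8894 m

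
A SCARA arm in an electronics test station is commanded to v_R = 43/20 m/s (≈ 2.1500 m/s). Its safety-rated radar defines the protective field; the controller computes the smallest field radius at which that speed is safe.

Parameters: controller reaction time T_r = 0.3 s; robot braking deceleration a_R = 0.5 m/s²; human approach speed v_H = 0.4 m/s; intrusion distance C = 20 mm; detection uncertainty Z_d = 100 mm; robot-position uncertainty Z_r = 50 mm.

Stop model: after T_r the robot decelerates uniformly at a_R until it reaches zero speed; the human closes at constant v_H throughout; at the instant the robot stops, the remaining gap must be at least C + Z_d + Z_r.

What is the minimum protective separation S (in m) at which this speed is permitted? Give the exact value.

S_min = 2911/400 m = 7.2775 m

braking lasts T_s = (43/20)/(1/2) = 4.3000 s
robot covers v_R·T_r = 2.1500·0.3000 = 0.6450 m before braking
robot covers 2.1500·4.3000 − ½·0.5000·4.3000² = 4.6225 m while stopping
human closes 0.4000·4.6000 = 1.8400 m
C+Z_d+Z_r = 0.0200+0.1000+0.0500 = 0.1700 m
S_min ≈ 0.6450+4.6225+1.8400+0.1700  ⇒  S_min = 2911/400 m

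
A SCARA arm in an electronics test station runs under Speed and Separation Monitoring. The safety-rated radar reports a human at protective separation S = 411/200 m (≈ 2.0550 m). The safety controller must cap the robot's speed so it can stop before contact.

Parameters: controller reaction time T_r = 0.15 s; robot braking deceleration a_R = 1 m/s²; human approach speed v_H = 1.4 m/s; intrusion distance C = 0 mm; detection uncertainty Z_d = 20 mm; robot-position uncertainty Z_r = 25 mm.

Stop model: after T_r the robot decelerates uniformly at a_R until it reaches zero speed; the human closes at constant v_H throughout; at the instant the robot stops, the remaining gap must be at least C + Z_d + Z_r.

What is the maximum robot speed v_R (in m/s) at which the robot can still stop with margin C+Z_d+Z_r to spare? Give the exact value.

v_R_max = 9/10 m/s = 0.9000 m/s

quadratic (1/2)·v² + (31/20)·v + (-9/5) = 0
  disc = (31/20)² − 4·(1/2)·(-9/5) = 2401/400 ; √disc = 49/20
  v_R = (−(31/20) + 49/20) / (2·(1/2)) = 9/10 m/s
check:
T_s = v_R/a_R = (9/10)/1 = 0.9000 s
reaction-phase robot travel = 0.9000·0.1500 = 0.1350 m
braking distance = 0.9000²/(2·1.0000) = 0.4050 m
human closes 1.4000·1.0500 = 1.4700 m
margins: 0.0000+0.0200+0.0250 = 0.0450 m
sum ≈ 0.1350+0.4050+1.4700+0.0450 ≈ 2.0550 m = S ✓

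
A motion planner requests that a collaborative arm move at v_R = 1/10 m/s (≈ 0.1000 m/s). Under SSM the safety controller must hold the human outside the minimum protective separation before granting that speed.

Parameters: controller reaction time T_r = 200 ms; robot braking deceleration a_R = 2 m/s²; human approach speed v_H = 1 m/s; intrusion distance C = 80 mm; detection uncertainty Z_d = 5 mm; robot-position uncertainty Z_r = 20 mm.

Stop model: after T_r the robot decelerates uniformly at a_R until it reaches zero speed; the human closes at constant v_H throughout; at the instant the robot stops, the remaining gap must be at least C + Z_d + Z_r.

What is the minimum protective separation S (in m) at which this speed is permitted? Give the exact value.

stop time T_s = (1/10)/2 = 0.0500 s
reaction-phase robot travel = 0.1000·0.2000 = 0.0200 m
braking distance = 0.1000²/(2·2.0000) = 0.0025 m
human closes 1.0000·0.2500 = 0.2500 m
C+Z_d+Z_r = 0.0800+0.0050+0.0200 = 0.1050 m
S_min ≈ 0.0200+0.0025+0.2500+0.1050  ⇒  S_min = 151/400 m

S_min = 151/400 m = 0.3775 m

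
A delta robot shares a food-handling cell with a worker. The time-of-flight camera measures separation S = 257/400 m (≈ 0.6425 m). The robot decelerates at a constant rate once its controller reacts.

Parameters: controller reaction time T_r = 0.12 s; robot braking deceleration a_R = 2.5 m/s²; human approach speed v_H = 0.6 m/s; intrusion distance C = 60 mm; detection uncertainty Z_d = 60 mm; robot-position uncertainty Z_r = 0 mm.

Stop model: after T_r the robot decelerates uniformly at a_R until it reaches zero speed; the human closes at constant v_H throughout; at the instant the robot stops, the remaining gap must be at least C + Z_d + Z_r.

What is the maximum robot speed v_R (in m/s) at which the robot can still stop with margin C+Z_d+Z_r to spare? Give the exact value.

quadratic (1/5)·v² + (9/25)·v + (-901/2000) = 0
  disc = (9/25)² − 4·(1/5)·(-901/2000) = 49/100 ; √disc = 7/10
  v_R = (−(9/25) + 7/10) / (2·(1/5)) = 17/20 m/s
check:
braking lasts T_s = (17/20)/(5/2) = 0.3400 s
reaction-phase robot travel = 0.8500·0.1200 = 0.1020 m
robot under decel: 0.8500²/(2·2.5000) = 0.1445 m
human closes 0.6000·0.4600 = 0.2760 m
C+Z_d+Z_r = 0.0600+0.0600+0.0000 = 0.1200 m
sum ≈ 0.1020+0.1445+0.2760+0.1200 ≈ 0.6425 m = S ✓

v_R_max = 17/20 m/s = 0.8500 m/s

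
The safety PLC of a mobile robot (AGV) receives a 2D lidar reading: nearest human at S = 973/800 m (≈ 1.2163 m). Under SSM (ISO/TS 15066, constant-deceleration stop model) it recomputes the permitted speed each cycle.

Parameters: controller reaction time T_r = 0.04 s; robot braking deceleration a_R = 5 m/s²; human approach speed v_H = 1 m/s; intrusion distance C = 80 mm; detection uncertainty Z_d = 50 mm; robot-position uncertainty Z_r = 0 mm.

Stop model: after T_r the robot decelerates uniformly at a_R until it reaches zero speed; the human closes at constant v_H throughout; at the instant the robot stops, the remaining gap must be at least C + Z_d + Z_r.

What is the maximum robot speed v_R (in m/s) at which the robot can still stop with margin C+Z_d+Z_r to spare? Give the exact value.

v_R_max = 9/4 m/s = 2.2500 m/s

at the boundary: (1/10)·v² + (6/25)·v + (-837/800) = 0
  disc = (6/25)² − 4·(1/10)·(-837/800) = 4761/10000 ; √disc = 69/100
  v_R = (−(6/25) + 69/100) / (2·(1/10)) = 9/4 m/s
check:
stop time T_s = (9/4)/5 = 0.4500 s
robot in T_r: 2.2500·0.0400 = 0.0900 m
robot covers 2.2500·0.4500 − ½·5.0000·0.4500² = 0.5062 m while stopping
human over T_r+T_s: 1.0000·(0.0400+0.4500) = 0.4900 m
margins: 0.0800+0.0500+0.0000 = 0.1300 m
sum ≈ 0.0900+0.5062+0.4900+0.1300 ≈ 1.2163 m = S ✓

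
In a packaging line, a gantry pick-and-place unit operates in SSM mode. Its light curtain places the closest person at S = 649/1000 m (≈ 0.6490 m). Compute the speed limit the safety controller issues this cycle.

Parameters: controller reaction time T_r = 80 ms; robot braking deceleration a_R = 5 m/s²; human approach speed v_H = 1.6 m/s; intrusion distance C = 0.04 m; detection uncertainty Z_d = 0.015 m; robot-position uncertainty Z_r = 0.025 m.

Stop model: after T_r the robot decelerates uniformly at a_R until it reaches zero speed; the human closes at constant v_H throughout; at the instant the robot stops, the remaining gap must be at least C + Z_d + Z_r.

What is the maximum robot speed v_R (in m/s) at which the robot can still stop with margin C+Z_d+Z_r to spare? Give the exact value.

at the boundary: (1/10)·v² + (2/5)·v + (-441/1000) = 0
  disc = (2/5)² − 4·(1/10)·(-441/1000) = 841/2500 ; √disc = 29/50
  v_R = (−(2/5) + 29/50) / (2·(1/10)) = 9/10 m/s
check:
T_s = v_R/a_R = (9/10)/5 = 0.1800 s
robot in T_r: 0.9000·0.0800 = 0.0720 m
robot under decel: 0.9000²/(2·5.0000) = 0.0810 m
human over T_r+T_s: 1.6000·(0.0800+0.1800) = 0.4160 m
residual clearance needed = 0.0400+0.0150+0.0250 = 0.0800 m
sum ≈ 0.0720+0.0810+0.4160+0.0800 ≈ 0.6490 m = S ✓

v_R_max = 9/10 m/s = 0.9000 m/s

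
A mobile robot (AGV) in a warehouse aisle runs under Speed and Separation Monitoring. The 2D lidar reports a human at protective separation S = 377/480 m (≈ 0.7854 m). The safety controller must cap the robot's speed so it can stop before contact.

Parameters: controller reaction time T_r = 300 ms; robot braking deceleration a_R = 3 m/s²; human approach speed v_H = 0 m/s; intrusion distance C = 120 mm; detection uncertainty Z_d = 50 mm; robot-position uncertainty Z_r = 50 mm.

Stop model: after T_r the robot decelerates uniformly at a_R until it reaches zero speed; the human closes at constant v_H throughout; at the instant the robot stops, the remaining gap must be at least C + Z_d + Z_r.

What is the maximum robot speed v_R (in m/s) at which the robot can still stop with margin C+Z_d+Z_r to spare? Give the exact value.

v_R_max = 23/20 m/s = 1.1500 m/s

collect terms ⇒ (1/6)·v_R² + (3/10)·v_R + (-1357/2400) = 0
  disc = (3/10)² − 4·(1/6)·(-1357/2400) = 1681/3600 ; √disc = 41/60
  v_R = (−(3/10) + 41/60) / (2·(1/6)) = 23/20 m/s
check:
braking lasts T_s = (23/20)/3 = 0.3833 s
reaction-phase robot travel = 1.1500·0.3000 = 0.3450 m
braking distance = 1.1500²/(2·3.0000) = 0.2204 m
person approaches 0.0000·(0.3000+0.3833) = 0.0000 m
residual clearance needed = 0.1200+0.0500+0.0500 = 0.2200 m
sum ≈ 0.3450+0.2204+0.0000+0.2200 ≈ 0.7854 m = S ✓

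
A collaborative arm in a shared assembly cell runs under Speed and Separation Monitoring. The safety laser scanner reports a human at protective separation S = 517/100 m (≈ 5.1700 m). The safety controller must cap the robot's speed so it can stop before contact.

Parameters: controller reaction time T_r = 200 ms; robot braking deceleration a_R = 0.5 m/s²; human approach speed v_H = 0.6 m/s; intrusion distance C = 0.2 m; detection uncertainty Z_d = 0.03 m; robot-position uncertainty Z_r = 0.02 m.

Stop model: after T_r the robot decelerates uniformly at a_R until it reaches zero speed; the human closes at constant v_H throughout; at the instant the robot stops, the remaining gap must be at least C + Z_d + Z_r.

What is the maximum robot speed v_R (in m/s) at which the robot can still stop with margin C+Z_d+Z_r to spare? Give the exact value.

quadratic (1)·v² + (7/5)·v + (-24/5) = 0
  disc = (7/5)² − 4·(1)·(-24/5) = 529/25 ; √disc = 23/5
  v_R = (−(7/5) + 23/5) / (2·(1)) = 8/5 m/s
check:
T_s = v_R/a_R = (8/5)/(1/2) = 3.2000 s
reaction-phase robot travel = 1.6000·0.2000 = 0.3200 m
braking distance = 1.6000²/(2·0.5000) = 2.5600 m
person approaches 0.6000·(0.2000+3.2000) = 2.0400 m
margins: 0.2000+0.0300+0.0200 = 0.2500 m
sum ≈ 0.3200+2.5600+2.0400+0.2500 ≈ 5.1700 m = S ✓

v_R_max = 8/5 m/s = 1.6000 m/s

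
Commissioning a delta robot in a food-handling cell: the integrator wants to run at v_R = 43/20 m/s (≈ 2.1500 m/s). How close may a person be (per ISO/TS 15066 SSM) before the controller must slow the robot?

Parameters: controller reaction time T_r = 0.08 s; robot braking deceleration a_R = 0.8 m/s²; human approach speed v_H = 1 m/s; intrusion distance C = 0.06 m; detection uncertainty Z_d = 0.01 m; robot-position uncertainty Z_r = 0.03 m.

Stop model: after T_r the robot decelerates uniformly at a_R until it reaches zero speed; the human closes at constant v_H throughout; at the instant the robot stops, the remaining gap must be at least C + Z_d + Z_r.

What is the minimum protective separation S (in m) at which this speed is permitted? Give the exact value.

braking lasts T_s = (43/20)/(4/5) = 2.6875 s
robot covers v_R·T_r = 2.1500·0.0800 = 0.1720 m before braking
braking distance = 2.1500²/(2·0.8000) = 2.8891 m
person approaches 1.0000·(0.0800+2.6875) = 2.7675 m
C+Z_d+Z_r = 0.0600+0.0100+0.0300 = 0.1000 m
S_min ≈ 0.1720+2.8891+2.7675+0.1000  ⇒  S_min = 94857/16000 m

S_min = 94857/16000 m = 5.9286 m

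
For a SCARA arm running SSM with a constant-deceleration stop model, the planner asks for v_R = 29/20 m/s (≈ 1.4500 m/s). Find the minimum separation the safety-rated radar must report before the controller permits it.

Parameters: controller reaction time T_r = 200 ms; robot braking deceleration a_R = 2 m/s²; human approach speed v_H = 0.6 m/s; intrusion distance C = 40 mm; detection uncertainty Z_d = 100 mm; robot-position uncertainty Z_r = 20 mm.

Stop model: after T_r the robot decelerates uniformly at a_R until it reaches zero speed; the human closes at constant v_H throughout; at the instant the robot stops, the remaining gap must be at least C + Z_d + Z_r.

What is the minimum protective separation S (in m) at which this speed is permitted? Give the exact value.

S_min = 2449/1600 m = 1.5306 m

braking lasts T_s = (29/20)/2 = 0.7250 s
robot covers v_R·T_r = 1.4500·0.2000 = 0.2900 m before braking
braking distance = 1.4500²/(2·2.0000) = 0.5256 m
human closes 0.6000·0.9250 = 0.5550 m
C+Z_d+Z_r = 0.0400+0.1000+0.0200 = 0.1600 m
S_min ≈ 0.2900+0.5256+0.5550+0.1600  ⇒  S_min = 2449/1600 m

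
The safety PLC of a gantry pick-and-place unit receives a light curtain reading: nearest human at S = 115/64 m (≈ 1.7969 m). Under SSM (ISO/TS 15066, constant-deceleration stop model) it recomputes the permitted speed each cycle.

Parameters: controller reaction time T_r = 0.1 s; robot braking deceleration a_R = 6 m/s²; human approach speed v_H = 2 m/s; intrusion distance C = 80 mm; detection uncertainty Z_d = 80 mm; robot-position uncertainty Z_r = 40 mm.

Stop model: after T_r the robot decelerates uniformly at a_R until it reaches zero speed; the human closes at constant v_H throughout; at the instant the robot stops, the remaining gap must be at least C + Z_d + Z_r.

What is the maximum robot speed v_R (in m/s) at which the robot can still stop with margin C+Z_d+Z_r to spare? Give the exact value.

v_R_max = 9/4 m/s = 2.2500 m/s

quadratic (1/12)·v² + (13/30)·v + (-447/320) = 0
  disc = (13/30)² − 4·(1/12)·(-447/320) = 9409/14400 ; √disc = 97/120
  v_R = (−(13/30) + 97/120) / (2·(1/12)) = 9/4 m/s
check:
braking lasts T_s = (9/4)/6 = 0.3750 s
robot covers v_R·T_r = 2.2500·0.1000 = 0.2250 m before braking
robot covers 2.2500·0.3750 − ½·6.0000·0.3750² = 0.4219 m while stopping
human closes 2.0000·0.4750 = 0.9500 m
margins: 0.0800+0.0800+0.0400 = 0.2000 m
sum ≈ 0.2250+0.4219+0.9500+0.2000 ≈ 1.7969 m = S ✓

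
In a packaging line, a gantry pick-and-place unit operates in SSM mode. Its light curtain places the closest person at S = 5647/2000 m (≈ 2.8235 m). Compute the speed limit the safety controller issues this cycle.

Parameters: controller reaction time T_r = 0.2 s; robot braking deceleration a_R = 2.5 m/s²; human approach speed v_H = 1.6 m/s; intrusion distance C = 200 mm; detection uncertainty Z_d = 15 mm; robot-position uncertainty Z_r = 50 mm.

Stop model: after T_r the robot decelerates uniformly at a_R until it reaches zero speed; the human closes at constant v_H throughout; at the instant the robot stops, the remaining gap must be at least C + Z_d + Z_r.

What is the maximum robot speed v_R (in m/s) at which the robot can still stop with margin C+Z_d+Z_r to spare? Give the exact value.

v_R_max = 37/20 m/s = 1.8500 m/s

at the boundary: (1/5)·v² + (21/25)·v + (-4477/2000) = 0
  disc = (21/25)² − 4·(1/5)·(-4477/2000) = 6241/2500 ; √disc = 79/50
  v_R = (−(21/25) + 79/50) / (2·(1/5)) = 37/20 m/s
check:
T_s = v_R/a_R = (37/20)/(5/2) = 0.7400 s
reaction-phase robot travel = 1.8500·0.2000 = 0.3700 m
robot under decel: 1.8500²/(2·2.5000) = 0.6845 m
human over T_r+T_s: 1.6000·(0.2000+0.7400) = 1.5040 m
residual clearance needed = 0.2000+0.0150+0.0500 = 0.2650 m
sum ≈ 0.3700+0.6845+1.5040+0.2650 ≈ 2.8235 m = S ✓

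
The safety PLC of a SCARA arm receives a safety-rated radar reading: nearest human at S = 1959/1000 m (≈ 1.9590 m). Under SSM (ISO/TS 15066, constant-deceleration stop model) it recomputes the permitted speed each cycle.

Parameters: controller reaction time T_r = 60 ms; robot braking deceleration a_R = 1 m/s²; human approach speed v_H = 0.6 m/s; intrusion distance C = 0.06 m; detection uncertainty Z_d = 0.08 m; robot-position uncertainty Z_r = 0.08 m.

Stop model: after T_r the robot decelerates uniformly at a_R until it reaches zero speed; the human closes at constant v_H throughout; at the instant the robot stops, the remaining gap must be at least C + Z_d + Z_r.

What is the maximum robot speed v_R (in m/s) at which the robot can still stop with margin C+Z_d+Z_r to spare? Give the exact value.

v_R_max = 13/10 m/s = 1.3000 m/s

at the boundary: (1/2)·v² + (33/50)·v + (-1703/1000) = 0
  disc = (33/50)² − 4·(1/2)·(-1703/1000) = 2401/625 ; √disc = 49/25
  v_R = (−(33/50) + 49/25) / (2·(1/2)) = 13/10 m/s
check:
T_s = v_R/a_R = (13/10)/1 = 1.3000 s
reaction-phase robot travel = 1.3000·0.0600 = 0.0780 m
robot under decel: 1.3000²/(2·1.0000) = 0.8450 m
human closes 0.6000·1.3600 = 0.8160 m
C+Z_d+Z_r = 0.0600+0.0800+0.0800 = 0.2200 m
sum ≈ 0.0780+0.8450+0.8160+0.2200 ≈ 1.9590 m = S ✓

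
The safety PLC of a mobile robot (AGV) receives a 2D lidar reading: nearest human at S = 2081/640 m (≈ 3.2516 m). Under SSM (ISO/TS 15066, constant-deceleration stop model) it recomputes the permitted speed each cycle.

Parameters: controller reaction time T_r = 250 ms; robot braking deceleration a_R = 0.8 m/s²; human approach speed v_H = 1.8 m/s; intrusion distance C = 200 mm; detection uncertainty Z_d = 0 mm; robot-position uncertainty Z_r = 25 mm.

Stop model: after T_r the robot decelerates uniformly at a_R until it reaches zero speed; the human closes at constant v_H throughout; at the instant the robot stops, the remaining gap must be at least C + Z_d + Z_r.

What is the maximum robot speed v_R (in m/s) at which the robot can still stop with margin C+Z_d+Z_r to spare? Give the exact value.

v_R_max = 17/20 m/s = 0.8500 m/s

at the boundary: (5/8)·v² + (5/2)·v + (-1649/640) = 0
  disc = (5/2)² − 4·(5/8)·(-1649/640) = 3249/256 ; √disc = 57/16
  v_R = (−(5/2) + 57/16) / (2·(5/8)) = 17/20 m/s
check:
T_s = v_R/a_R = (17/20)/(4/5) = 1.0625 s
reaction-phase robot travel = 0.8500·0.2500 = 0.2125 m
robot covers 0.8500·1.0625 − ½·0.8000·1.0625² = 0.4516 m while stopping
person approaches 1.8000·(0.2500+1.0625) = 2.3625 m
C+Z_d+Z_r = 0.2000+0.0000+0.0250 = 0.2250 m
sum ≈ 0.2125+0.4516+2.3625+0.2250 ≈ 3.2516 m = S ✓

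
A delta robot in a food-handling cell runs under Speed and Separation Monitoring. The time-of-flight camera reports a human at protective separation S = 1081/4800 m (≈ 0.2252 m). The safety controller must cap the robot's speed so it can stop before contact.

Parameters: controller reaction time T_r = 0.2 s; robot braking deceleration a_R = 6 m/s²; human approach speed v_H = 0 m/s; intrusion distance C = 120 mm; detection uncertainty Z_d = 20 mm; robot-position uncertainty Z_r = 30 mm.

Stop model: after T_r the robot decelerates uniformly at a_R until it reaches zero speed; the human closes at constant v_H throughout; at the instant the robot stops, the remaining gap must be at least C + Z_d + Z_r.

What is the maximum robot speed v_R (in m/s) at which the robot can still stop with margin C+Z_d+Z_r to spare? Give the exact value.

v_R_max = 1/4 m/s = 0.2500 m/s

at the boundary: (1/12)·v² + (1/5)·v + (-53/960) = 0
  disc = (1/5)² − 4·(1/12)·(-53/960) = 841/14400 ; √disc = 29/120
  v_R = (−(1/5) + 29/120) / (2·(1/12)) = 1/4 m/s
check:
stop time T_s = (1/4)/6 = 0.0417 s
robot in T_r: 0.2500·0.2000 = 0.0500 m
robot under decel: 0.2500²/(2·6.0000) = 0.0052 m
human over T_r+T_s: 0.0000·(0.2000+0.0417) = 0.0000 m
margins: 0.1200+0.0200+0.0300 = 0.1700 m
sum ≈ 0.0500+0.0052+0.0000+0.1700 ≈ 0.2252 m = S ✓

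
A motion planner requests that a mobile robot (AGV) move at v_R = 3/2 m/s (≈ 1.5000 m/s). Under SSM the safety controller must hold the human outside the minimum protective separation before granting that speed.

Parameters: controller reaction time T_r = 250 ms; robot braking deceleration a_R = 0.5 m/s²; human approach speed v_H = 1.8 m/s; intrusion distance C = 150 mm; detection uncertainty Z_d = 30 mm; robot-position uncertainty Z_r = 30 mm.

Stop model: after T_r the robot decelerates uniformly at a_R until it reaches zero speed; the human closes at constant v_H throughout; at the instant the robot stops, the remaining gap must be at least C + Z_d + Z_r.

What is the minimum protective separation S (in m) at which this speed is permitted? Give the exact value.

S_min = 1737/200 m = 8.6850 m

T_s = v_R/a_R = (3/2)/(1/2) = 3.0000 s
robot in T_r: 1.5000·0.2500 = 0.3750 m
braking distance = 1.5000²/(2·0.5000) = 2.2500 m
human over T_r+T_s: 1.8000·(0.2500+3.0000) = 5.8500 m
margins: 0.1500+0.0300+0.0300 = 0.2100 m
S_min ≈ 0.3750+2.2500+5.8500+0.2100  ⇒  S_min = 1737/200 m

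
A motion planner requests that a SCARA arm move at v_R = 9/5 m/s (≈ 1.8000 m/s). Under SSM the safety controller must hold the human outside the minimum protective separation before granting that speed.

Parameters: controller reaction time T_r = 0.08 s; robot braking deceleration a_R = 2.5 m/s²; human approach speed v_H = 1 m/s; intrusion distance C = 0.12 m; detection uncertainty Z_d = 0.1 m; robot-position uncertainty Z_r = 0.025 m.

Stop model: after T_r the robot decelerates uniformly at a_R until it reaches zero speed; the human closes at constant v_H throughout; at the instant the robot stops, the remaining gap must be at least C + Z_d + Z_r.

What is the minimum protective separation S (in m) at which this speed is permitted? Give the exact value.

S_min = 1837/1000 m = 1.8370 m

stop time T_s = (9/5)/(5/2) = 0.7200 s
reaction-phase robot travel = 1.8000·0.0800 = 0.1440 m
robot covers 1.8000·0.7200 − ½·2.5000·0.7200² = 0.6480 m while stopping
human over T_r+T_s: 1.0000·(0.0800+0.7200) = 0.8000 m
C+Z_d+Z_r = 0.1200+0.1000+0.0250 = 0.2450 m
S_min ≈ 0.1440+0.6480+0.8000+0.2450  ⇒  S_min = 1837/1000 m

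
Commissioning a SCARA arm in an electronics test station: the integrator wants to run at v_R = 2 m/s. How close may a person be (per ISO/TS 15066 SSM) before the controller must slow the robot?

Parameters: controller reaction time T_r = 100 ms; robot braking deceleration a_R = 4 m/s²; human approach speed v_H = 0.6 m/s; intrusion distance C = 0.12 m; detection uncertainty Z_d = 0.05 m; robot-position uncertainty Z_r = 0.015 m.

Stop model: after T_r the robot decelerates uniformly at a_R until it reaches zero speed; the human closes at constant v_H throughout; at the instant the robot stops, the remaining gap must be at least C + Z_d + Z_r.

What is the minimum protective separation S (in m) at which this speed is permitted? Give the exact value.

S_min = 249/200 m = 1.2450 m

braking lasts T_s = 2/4 = 0.5000 s
robot in T_r: 2.0000·0.1000 = 0.2000 m
robot covers 2.0000·0.5000 − ½·4.0000·0.5000² = 0.5000 m while stopping
human closes 0.6000·0.6000 = 0.3600 m
C+Z_d+Z_r = 0.1200+0.0500+0.0150 = 0.1850 m
S_min ≈ 0.2000+0.5000+0.3600+0.1850  ⇒  S_min = 249/200 m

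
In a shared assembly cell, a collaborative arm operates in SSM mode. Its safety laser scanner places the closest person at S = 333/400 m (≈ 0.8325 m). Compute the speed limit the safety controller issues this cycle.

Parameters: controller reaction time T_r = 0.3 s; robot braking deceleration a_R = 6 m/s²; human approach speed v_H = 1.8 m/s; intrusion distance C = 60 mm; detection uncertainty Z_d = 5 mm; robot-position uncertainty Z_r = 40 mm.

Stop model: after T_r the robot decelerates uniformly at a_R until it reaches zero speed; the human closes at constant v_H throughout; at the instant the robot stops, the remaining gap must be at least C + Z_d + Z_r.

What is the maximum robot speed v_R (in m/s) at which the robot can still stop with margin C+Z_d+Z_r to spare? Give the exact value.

at the boundary: (1/12)·v² + (3/5)·v + (-3/16) = 0
  disc = (3/5)² − 4·(1/12)·(-3/16) = 169/400 ; √disc = 13/20
  v_R = (−(3/5) + 13/20) / (2·(1/12)) = 3/10 m/s
check:
braking lasts T_s = (3/10)/6 = 0.0500 s
robot in T_r: 0.3000·0.3000 = 0.0900 m
robot covers 0.3000·0.0500 − ½·6.0000·0.0500² = 0.0075 m while stopping
person approaches 1.8000·(0.3000+0.0500) = 0.6300 m
C+Z_d+Z_r = 0.0600+0.0050+0.0400 = 0.1050 m
sum ≈ 0.0900+0.0075+0.6300+0.1050 ≈ 0.8325 m = S ✓

v_R_max = 3/10 m/s = 0.3000 m/s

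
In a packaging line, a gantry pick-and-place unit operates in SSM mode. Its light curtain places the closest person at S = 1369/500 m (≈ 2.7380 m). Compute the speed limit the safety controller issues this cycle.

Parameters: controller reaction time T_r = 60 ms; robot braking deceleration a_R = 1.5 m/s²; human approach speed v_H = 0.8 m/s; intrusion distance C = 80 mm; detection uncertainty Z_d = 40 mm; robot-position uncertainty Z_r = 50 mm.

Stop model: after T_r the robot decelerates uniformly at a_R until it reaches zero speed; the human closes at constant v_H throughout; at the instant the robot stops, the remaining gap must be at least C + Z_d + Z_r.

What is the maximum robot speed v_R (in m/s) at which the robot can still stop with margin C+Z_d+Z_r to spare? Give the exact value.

quadratic (1/3)·v² + (89/150)·v + (-63/25) = 0
  disc = (89/150)² − 4·(1/3)·(-63/25) = 83521/22500 ; √disc = 289/150
  v_R = (−(89/150) + 289/150) / (2·(1/3)) = 2 m/s
check:
stop time T_s = 2/(3/2) = 1.3333 s
reaction-phase robot travel = 2.0000·0.0600 = 0.1200 m
braking distance = 2.0000²/(2·1.5000) = 1.3333 m
person approaches 0.8000·(0.0600+1.3333) = 1.1147 m
margins: 0.0800+0.0400+0.0500 = 0.1700 m
sum ≈ 0.1200+1.3333+1.1147+0.1700 ≈ 2.7380 m = S ✓

v_R_max = 2 m/s = 2.0000 m/s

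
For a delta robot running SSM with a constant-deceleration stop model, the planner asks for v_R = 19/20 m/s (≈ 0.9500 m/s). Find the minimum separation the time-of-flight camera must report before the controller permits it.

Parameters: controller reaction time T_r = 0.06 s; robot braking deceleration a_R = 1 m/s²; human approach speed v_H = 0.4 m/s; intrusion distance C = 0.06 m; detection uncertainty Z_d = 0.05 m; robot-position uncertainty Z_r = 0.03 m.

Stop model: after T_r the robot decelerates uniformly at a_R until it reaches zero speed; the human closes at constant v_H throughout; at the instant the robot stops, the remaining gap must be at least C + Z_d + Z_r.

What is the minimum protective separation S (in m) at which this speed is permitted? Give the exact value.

T_s = v_R/a_R = (19/20)/1 = 0.9500 s
robot in T_r: 0.9500·0.0600 = 0.0570 m
robot covers 0.9500·0.9500 − ½·1.0000·0.9500² = 0.4512 m while stopping
human closes 0.4000·1.0100 = 0.4040 m
margins: 0.0600+0.0500+0.0300 = 0.1400 m
S_min ≈ 0.0570+0.4512+0.4040+0.1400  ⇒  S_min = 4209/4000 m

S_min = 4209/4000 m = 1.0522 m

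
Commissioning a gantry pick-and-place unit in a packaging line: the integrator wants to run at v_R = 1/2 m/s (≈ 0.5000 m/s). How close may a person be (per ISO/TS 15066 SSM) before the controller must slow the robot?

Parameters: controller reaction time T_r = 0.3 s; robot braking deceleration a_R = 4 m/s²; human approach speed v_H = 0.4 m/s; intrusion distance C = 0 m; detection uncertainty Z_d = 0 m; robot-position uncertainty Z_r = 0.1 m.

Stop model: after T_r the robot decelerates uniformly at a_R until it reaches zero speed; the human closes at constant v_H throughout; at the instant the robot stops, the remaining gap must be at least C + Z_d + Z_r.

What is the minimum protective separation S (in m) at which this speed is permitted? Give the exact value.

T_s = v_R/a_R = (1/2)/4 = 0.1250 s
reaction-phase robot travel = 0.5000·0.3000 = 0.1500 m
robot under decel: 0.5000²/(2·4.0000) = 0.0312 m
human over T_r+T_s: 0.4000·(0.3000+0.1250) = 0.1700 m
residual clearance needed = 0.0000+0.0000+0.1000 = 0.1000 m
S_min ≈ 0.1500+0.0312+0.1700+0.1000  ⇒  S_min = 361/800 m

S_min = 361/800 m = 0.4512 m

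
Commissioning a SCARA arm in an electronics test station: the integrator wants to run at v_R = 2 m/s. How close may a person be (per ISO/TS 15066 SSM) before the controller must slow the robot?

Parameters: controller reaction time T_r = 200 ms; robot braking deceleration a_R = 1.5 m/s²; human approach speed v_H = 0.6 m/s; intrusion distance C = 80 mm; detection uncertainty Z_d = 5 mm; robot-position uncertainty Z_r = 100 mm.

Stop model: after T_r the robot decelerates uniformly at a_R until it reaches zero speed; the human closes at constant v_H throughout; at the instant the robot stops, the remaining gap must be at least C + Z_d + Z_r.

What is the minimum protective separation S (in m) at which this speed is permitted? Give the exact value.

S_min = 1703/600 m = 2.8383 m

braking lasts T_s = 2/(3/2) = 1.3333 s
robot covers v_R·T_r = 2.0000·0.2000 = 0.4000 m before braking
braking distance = 2.0000²/(2·1.5000) = 1.3333 m
human closes 0.6000·1.5333 = 0.9200 m
margins: 0.0800+0.0050+0.1000 = 0.1850 m
S_min ≈ 0.4000+1.3333+0.9200+0.1850  ⇒  S_min = 1703/600 m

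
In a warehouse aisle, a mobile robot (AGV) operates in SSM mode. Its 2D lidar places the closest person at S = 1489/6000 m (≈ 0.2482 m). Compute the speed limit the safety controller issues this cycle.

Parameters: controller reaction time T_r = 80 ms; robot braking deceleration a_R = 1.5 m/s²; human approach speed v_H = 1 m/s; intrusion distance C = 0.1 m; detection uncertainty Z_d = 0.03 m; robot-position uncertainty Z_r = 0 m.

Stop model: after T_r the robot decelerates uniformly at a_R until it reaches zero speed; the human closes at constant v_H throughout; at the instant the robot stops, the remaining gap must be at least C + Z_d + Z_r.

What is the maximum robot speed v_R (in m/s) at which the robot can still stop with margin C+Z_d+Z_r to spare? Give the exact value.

v_R_max = 1/20 m/s = 0.0500 m/s

collect terms ⇒ (1/3)·v_R² + (56/75)·v_R + (-229/6000) = 0
  disc = (56/75)² − 4·(1/3)·(-229/6000) = 1521/2500 ; √disc = 39/50
  v_R = (−(56/75) + 39/50) / (2·(1/3)) = 1/20 m/s
check:
T_s = v_R/a_R = (1/20)/(3/2) = 0.0333 s
robot in T_r: 0.0500·0.0800 = 0.0040 m
braking distance = 0.0500²/(2·1.5000) = 0.0008 m
human closes 1.0000·0.1133 = 0.1133 m
C+Z_d+Z_r = 0.1000+0.0300+0.0000 = 0.1300 m
sum ≈ 0.0040+0.0008+0.1133+0.1300 ≈ 0.2482 m = S ✓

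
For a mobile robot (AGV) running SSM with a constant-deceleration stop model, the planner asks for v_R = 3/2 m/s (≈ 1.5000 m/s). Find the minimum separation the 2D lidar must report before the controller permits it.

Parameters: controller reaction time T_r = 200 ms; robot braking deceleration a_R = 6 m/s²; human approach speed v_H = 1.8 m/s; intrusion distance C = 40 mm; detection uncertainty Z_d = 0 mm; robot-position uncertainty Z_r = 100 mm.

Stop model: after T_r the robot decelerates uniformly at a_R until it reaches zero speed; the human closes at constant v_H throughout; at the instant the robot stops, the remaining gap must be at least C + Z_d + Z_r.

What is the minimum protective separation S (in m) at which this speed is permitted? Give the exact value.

S_min = 23/16 m = 1.4375 m

braking lasts T_s = (3/2)/6 = 0.2500 s
robot in T_r: 1.5000·0.2000 = 0.3000 m
braking distance = 1.5000²/(2·6.0000) = 0.1875 m
human over T_r+T_s: 1.8000·(0.2000+0.2500) = 0.8100 m
residual clearance needed = 0.0400+0.0000+0.1000 = 0.1400 m
S_min ≈ 0.3000+0.1875+0.8100+0.1400  ⇒  S_min = 23/16 m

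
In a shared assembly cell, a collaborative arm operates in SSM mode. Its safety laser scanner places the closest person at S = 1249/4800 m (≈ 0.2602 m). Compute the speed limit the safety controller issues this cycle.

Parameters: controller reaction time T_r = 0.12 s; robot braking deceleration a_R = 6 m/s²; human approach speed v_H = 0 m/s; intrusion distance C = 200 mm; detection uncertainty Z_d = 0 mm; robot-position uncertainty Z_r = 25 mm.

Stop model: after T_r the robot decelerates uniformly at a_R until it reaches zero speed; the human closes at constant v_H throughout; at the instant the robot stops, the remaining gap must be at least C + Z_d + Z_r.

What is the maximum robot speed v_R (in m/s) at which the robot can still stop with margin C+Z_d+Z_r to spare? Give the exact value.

quadratic (1/12)·v² + (3/25)·v + (-169/4800) = 0
  disc = (3/25)² − 4·(1/12)·(-169/4800) = 9409/360000 ; √disc = 97/600
  v_R = (−(3/25) + 97/600) / (2·(1/12)) = 1/4 m/s
check:
braking lasts T_s = (1/4)/6 = 0.0417 s
robot in T_r: 0.2500·0.1200 = 0.0300 m
braking distance = 0.2500²/(2·6.0000) = 0.0052 m
person approaches 0.0000·(0.1200+0.0417) = 0.0000 m
C+Z_d+Z_r = 0.2000+0.0000+0.0250 = 0.2250 m
sum ≈ 0.0300+0.0052+0.0000+0.2250 ≈ 0.2602 m = S ✓

v_R_max = 1/4 m/s = 0.2500 m/s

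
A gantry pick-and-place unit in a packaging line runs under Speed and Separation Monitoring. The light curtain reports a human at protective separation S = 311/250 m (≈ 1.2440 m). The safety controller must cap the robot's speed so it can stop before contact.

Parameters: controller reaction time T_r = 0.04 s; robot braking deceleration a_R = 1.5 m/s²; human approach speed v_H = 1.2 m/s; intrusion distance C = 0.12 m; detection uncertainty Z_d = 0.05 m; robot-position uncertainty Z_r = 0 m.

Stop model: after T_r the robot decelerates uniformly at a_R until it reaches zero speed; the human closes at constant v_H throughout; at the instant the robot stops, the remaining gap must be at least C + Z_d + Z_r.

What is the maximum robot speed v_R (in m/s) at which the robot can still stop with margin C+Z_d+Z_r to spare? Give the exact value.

v_R_max = 9/10 m/s = 0.9000 m/s

collect terms ⇒ (1/3)·v_R² + (21/25)·v_R + (-513/500) = 0
  disc = (21/25)² − 4·(1/3)·(-513/500) = 1296/625 ; √disc = 36/25
  v_R = (−(21/25) + 36/25) / (2·(1/3)) = 9/10 m/s
check:
T_s = v_R/a_R = (9/10)/(3/2) = 0.6000 s
reaction-phase robot travel = 0.9000·0.0400 = 0.0360 m
robot under decel: 0.9000²/(2·1.5000) = 0.2700 m
human closes 1.2000·0.6400 = 0.7680 m
margins: 0.1200+0.0500+0.0000 = 0.1700 m
sum ≈ 0.0360+0.2700+0.7680+0.1700 ≈ 1.2440 m = S ✓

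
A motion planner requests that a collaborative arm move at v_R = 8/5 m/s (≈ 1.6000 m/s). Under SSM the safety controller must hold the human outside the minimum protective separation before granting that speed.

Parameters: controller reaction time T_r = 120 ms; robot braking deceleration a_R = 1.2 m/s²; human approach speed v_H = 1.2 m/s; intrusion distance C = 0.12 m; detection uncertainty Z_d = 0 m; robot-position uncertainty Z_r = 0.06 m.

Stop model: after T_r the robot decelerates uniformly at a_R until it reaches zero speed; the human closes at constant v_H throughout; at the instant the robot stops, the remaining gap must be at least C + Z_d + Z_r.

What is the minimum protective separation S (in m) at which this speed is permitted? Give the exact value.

braking lasts T_s = (8/5)/(6/5) = 1.3333 s
robot in T_r: 1.6000·0.1200 = 0.1920 m
robot under decel: 1.6000²/(2·1.2000) = 1.0667 m
human over T_r+T_s: 1.2000·(0.1200+1.3333) = 1.7440 m
residual clearance needed = 0.1200+0.0000+0.0600 = 0.1800 m
S_min ≈ 0.1920+1.0667+1.7440+0.1800  ⇒  S_min = 2387/750 m

S_min = 2387/750 m = 3.1827 m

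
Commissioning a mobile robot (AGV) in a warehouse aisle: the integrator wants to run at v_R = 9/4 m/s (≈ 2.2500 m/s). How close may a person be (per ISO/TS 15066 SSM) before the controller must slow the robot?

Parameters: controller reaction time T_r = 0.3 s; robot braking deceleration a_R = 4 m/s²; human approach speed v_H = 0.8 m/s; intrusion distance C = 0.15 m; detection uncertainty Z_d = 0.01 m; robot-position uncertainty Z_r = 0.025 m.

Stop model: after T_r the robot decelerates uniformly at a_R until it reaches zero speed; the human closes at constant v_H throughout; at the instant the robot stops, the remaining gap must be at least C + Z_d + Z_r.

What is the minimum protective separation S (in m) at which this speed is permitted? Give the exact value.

braking lasts T_s = (9/4)/4 = 0.5625 s
robot in T_r: 2.2500·0.3000 = 0.6750 m
robot covers 2.2500·0.5625 − ½·4.0000·0.5625² = 0.6328 m while stopping
human closes 0.8000·0.8625 = 0.6900 m
margins: 0.1500+0.0100+0.0250 = 0.1850 m
S_min ≈ 0.6750+0.6328+0.6900+0.1850  ⇒  S_min = 1397/640 m

S_min = 1397/640 m = 2.1828 m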